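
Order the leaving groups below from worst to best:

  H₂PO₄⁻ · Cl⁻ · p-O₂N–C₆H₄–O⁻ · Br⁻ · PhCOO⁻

p-O₂N–C₆H₄–O⁻ < PhCOO⁻ < H₂PO₄⁻ < Cl⁻ < Br⁻

A good leaving group is a weak base: the lower the pKₐ of its conjugate acid, the more readily it departs.
Br⁻: pKₐ(HBr) ≈ -9
Cl⁻: pKₐ(HCl) ≈ -7 — moderately weak base
H₂PO₄⁻: pKₐ(H₃PO₄) ≈ 2.1
PhCOO⁻: pKₐ(C₆H₅COOH) ≈ 4.2 — aryl carboxylate
p-O₂N–C₆H₄–O⁻: pKₐ(p-nitrophenol) ≈ 7.2
Reversing gives the worst-to-best order requested.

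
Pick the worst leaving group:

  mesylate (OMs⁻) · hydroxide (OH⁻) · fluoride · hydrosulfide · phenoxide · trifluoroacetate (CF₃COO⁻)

mesylate (OMs⁻): pKₐ(CH₃SO₃H (MsOH)) ≈ -1.9
trifluoroacetate (CF₃COO⁻): pKₐ(CF₃COOH) ≈ 0.2
fluoride: pKₐ(HF) ≈ 3.2
hydrosulfide: pKₐ(H₂S) ≈ 7
phenoxide: pKₐ(C₆H₅OH (phenol)) ≈ 10
hydroxide (OH⁻): pKₐ(H₂O) ≈ 15.7

hydroxide (OH⁻)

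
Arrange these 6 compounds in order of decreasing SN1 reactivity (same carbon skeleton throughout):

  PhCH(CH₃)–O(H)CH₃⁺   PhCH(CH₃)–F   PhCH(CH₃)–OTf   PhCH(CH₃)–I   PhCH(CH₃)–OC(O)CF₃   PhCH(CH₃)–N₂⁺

PhCH(CH₃)–N₂⁺ > PhCH(CH₃)–OTf > PhCH(CH₃)–I > PhCH(CH₃)–O(H)CH₃⁺ > PhCH(CH₃)–OC(O)CF₃ > PhCH(CH₃)–F

With the same alkyl group throughout, only the leaving group differentiates the rates.
A good leaving group is a weak base: the lower the pKₐ of its conjugate acid, the more readily it departs.
PhCH(CH₃)–N₂⁺ loses N₂: no meaningful conjugate acid; N₂ departs as an exceptionally stable neutral molecule
PhCH(CH₃)–OTf loses OTf⁻: pKₐ(CF₃SO₃H (triflic acid)) ≈ -14
PhCH(CH₃)–I loses I⁻: pKₐ(HI) ≈ -10
PhCH(CH₃)–O(H)CH₃⁺ loses R'OH: pKₐ(R'OH₂⁺) ≈ -2.4
PhCH(CH₃)–OC(O)CF₃ loses CF₃COO⁻: pKₐ(CF₃COOH) ≈ 0.2
PhCH(CH₃)–F loses F⁻: pKₐ(HF) ≈ 3.2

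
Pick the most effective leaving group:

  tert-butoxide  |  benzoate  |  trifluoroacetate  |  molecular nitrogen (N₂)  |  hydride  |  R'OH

molecular nitrogen (N₂)

A good leaving group is a weak base: the lower the pKₐ of its conjugate acid, the more readily it departs.
molecular nitrogen (N₂): no meaningful conjugate acid; N₂ departs as an exceptionally stable neutral molecule
R'OH: pKₐ(R'OH₂⁺) ≈ -2.4
trifluoroacetate: pKₐ(CF₃COOH) ≈ 0.2
benzoate: pKₐ(C₆H₅COOH) ≈ 4.2
tert-butoxide: pKₐ(t-BuOH) ≈ 18
hydride: pKₐ(H₂) ≈ 36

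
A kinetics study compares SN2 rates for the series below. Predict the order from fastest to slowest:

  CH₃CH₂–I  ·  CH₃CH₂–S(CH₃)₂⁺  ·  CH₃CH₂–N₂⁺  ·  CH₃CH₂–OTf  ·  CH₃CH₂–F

CH₃CH₂–N₂⁺ > CH₃CH₂–OTf > CH₃CH₂–I > CH₃CH₂–S(CH₃)₂⁺ > CH₃CH₂–F

Identical carbon frameworks mean the comparison reduces to leaving-group quality.
Leaving-group ability tracks the stability of the departed species; conjugate-acid pKₐ is the usual yardstick (lower pKₐ → better LG).
CH₃CH₂–N₂⁺ loses N₂: no meaningful conjugate acid; N₂ departs as an exceptionally stable neutral molecule
CH₃CH₂–OTf loses OTf⁻: pKₐ(CF₃SO₃H (triflic acid)) ≈ -14
CH₃CH₂–I loses I⁻: pKₐ(HI) ≈ -10
CH₃CH₂–S(CH₃)₂⁺ loses SR'₂: pKₐ(R'₂SH⁺) ≈ -7
CH₃CH₂–F loses F⁻: pKₐ(HF) ≈ 3.2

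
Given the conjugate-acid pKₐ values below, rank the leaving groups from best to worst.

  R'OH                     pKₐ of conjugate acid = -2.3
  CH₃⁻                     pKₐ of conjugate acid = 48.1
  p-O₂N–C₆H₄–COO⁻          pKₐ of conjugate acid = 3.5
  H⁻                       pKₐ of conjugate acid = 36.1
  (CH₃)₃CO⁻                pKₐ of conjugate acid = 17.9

Lower conjugate-acid pKₐ ⇒ weaker base ⇒ better leaving group.
Sorting by the given values: R'OH (-2.3), p-O₂N–C₆H₄–COO⁻ (3.5), (CH₃)₃CO⁻ (17.9), H⁻ (36.1), CH₃⁻ (48.1).

R'OH > p-O₂N–C₆H₄–COO⁻ > (CH₃)₃CO⁻ > H⁻ > CH₃⁻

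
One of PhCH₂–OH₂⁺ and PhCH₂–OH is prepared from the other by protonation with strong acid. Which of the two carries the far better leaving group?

PhCH₂–OH₂⁺

From PhCH₂–OH the departing group would be OH⁻ (pKₐ(H₂O) ≈ 15.7). Strong base; essentially never leaves without prior activation.
From PhCH₂–OH₂⁺ the leaving group is H₂O (pKₐ(H₃O⁺) ≈ -1.7). Neutral; leaves from a protonated alcohol (R–OH₂⁺).
Protonation with strong acid works by converting the leaving group from hydroxide to neutral water, making PhCH₂–OH₂⁺ enormously more reactive.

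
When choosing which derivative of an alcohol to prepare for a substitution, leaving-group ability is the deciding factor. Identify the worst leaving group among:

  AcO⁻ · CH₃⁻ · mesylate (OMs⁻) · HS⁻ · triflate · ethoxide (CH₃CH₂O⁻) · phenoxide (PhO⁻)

triflate: pKₐ(CF₃SO₃H (triflic acid)) ≈ -14
mesylate (OMs⁻): pKₐ(CH₃SO₃H (MsOH)) ≈ -1.9
AcO⁻: pKₐ(CH₃COOH) ≈ 4.8
HS⁻: pKₐ(H₂S) ≈ 7
phenoxide (PhO⁻): pKₐ(C₆H₅OH (phenol)) ≈ 10
ethoxide (CH₃CH₂O⁻): pKₐ(CH₃CH₂OH) ≈ 16
CH₃⁻: pKₐ(CH₄) ≈ 48

CH₃⁻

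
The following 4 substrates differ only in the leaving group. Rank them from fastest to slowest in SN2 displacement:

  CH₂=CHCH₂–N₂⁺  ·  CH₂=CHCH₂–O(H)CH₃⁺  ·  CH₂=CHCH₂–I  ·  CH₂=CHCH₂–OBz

The skeletons are identical, so relative rate is governed entirely by leaving-group ability.
The more stable X⁻ (or X) is on its own — i.e. the weaker a base it is — the better a leaving group it makes.
CH₂=CHCH₂–N₂⁺ loses N₂: no meaningful conjugate acid; N₂ departs as an exceptionally stable neutral molecule
CH₂=CHCH₂–I loses I⁻: pKₐ(HI) ≈ -10
CH₂=CHCH₂–O(H)CH₃⁺ loses R'OH: pKₐ(R'OH₂⁺) ≈ -2.4
CH₂=CHCH₂–OBz loses PhCOO⁻: pKₐ(C₆H₅COOH) ≈ 4.2

CH₂=CHCH₂–N₂⁺ > CH₂=CHCH₂–I > CH₂=CHCH₂–O(H)CH₃⁺ > CH₂=CHCH₂–OBz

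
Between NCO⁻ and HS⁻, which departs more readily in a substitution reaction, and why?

NCO⁻ is the better leaving group.
pKₐ(HOCN) ≈ 3.5 versus pKₐ(H₂S) ≈ 7: NCO⁻ is the much weaker base.
Resonance between N and O.

NCO⁻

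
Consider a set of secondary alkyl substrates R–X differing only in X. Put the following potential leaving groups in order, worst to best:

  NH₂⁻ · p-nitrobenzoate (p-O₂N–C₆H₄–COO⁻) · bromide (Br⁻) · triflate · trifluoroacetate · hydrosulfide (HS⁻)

triflate: pKₐ(CF₃SO₃H (triflic acid)) ≈ -14
bromide (Br⁻): pKₐ(HBr) ≈ -9
trifluoroacetate: pKₐ(CF₃COOH) ≈ 0.2
p-nitrobenzoate (p-O₂N–C₆H₄–COO⁻): pKₐ(p-nitrobenzoic acid) ≈ 3.4
hydrosulfide (HS⁻): pKₐ(H₂S) ≈ 7
NH₂⁻: pKₐ(NH₃) ≈ 38
Reversing gives the worst-to-best order requested.

NH₂⁻ < hydrosulfide (HS⁻) < p-nitrobenzoate (p-O₂N–C₆H₄–COO⁻) < trifluoroacetate < bromide (Br⁻) < triflate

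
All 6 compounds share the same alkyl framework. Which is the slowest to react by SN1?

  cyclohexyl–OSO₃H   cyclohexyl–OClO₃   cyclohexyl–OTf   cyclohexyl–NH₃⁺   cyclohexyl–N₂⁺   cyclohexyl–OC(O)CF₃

cyclohexyl–NH₃⁺

Identical carbon frameworks mean the comparison reduces to leaving-group quality.
The more stable X⁻ (or X) is on its own — i.e. the weaker a base it is — the better a leaving group it makes.
cyclohexyl–N₂⁺ loses N₂: no meaningful conjugate acid; N₂ departs as an exceptionally stable neutral molecule
cyclohexyl–OTf loses OTf⁻: pKₐ(CF₃SO₃H (triflic acid)) ≈ -14
cyclohexyl–OClO₃ loses ClO₄⁻: pKₐ(HClO₄) ≈ -10
cyclohexyl–OSO₃H loses HSO₄⁻: pKₐ(H₂SO₄) ≈ -3
cyclohexyl–OC(O)CF₃ loses CF₃COO⁻: pKₐ(CF₃COOH) ≈ 0.2
cyclohexyl–NH₃⁺ loses NH₃: pKₐ(NH₄⁺) ≈ 9.2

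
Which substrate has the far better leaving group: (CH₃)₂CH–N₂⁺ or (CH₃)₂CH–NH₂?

From (CH₃)₂CH–NH₂ the departing group would be NH₂⁻ (pKₐ(NH₃) ≈ 38). Extremely strong base; never a leaving group.
From (CH₃)₂CH–N₂⁺ the leaving group is N₂ (no meaningful conjugate acid; N₂ departs as an exceptionally stable neutral molecule).
(In practice (CH₃)₂CH–N₂⁺ is made from (CH₃)₂CH–NH₂ by diazotisation (NaNO₂ / HCl, 0 °C), generating a diazonium salt that expels N₂.)

(CH₃)₂CH–N₂⁺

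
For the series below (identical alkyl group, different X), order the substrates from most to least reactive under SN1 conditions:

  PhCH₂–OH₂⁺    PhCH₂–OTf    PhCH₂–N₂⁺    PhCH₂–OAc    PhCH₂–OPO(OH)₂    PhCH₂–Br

PhCH₂–N₂⁺ > PhCH₂–OTf > PhCH₂–Br > PhCH₂–OH₂⁺ > PhCH₂–OPO(OH)₂ > PhCH₂–OAc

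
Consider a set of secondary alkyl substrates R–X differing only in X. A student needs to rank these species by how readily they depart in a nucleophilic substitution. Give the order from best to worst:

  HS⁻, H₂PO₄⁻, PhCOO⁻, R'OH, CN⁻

A good leaving group is a weak base: the lower the pKₐ of its conjugate acid, the more readily it departs.
R'OH: pKₐ(R'OH₂⁺) ≈ -2.4 — neutral; leaves from a protonated ether (an oxonium ion, R–O(H)R'⁺)
H₂PO₄⁻: pKₐ(H₃PO₄) ≈ 2.1
PhCOO⁻: pKₐ(C₆H₅COOH) ≈ 4.2
HS⁻: pKₐ(H₂S) ≈ 7 — larger and more polarisable than the oxygen analogue
CN⁻: pKₐ(HCN) ≈ 9.2 — sp carbon stabilises the charge somewhat, but still a poor LG

R'OH > H₂PO₄⁻ > PhCOO⁻ > HS⁻ > CN⁻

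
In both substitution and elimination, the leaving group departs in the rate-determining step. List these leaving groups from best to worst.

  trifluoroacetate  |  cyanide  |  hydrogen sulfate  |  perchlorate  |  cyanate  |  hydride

perchlorate > hydrogen sulfate > trifluoroacetate > cyanate > cyanide > hydride

Leaving-group ability tracks the stability of the departed species; conjugate-acid pKₐ is the usual yardstick (lower pKₐ → better LG).
perchlorate: pKₐ(HClO₄) ≈ -10
hydrogen sulfate: pKₐ(H₂SO₄) ≈ -3
trifluoroacetate: pKₐ(CF₃COOH) ≈ 0.2
cyanate: pKₐ(HOCN) ≈ 3.5
cyanide: pKₐ(HCN) ≈ 9.2
hydride: pKₐ(H₂) ≈ 36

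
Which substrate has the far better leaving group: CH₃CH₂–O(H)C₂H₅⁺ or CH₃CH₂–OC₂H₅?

From CH₃CH₂–OC₂H₅ the departing group would be CH₃CH₂O⁻ (pKₐ(CH₃CH₂OH) ≈ 16). Strong base; alkoxides do not leave unassisted.
From CH₃CH₂–O(H)C₂H₅⁺ the leaving group is R'OH (pKₐ(R'OH₂⁺) ≈ -2.4). Neutral; leaves from a protonated ether (an oxonium ion, R–O(H)R'⁺).
(In practice CH₃CH₂–O(H)C₂H₅⁺ is made from CH₃CH₂–OC₂H₅ by protonation with concentrated HBr, allowing neutral ethanol, rather than ethoxide, to depart.)

CH₃CH₂–O(H)C₂H₅⁺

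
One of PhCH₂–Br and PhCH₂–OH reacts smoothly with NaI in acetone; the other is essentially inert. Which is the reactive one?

From PhCH₂–OH the departing group would be OH⁻ (pKₐ(H₂O) ≈ 15.7). Strong base; essentially never leaves without prior activation.
From PhCH₂–Br the leaving group is Br⁻ (pKₐ(HBr) ≈ -9). Weak base; good leaving group.
(In practice PhCH₂–Br is made from PhCH₂–OH by treatment with PBr₃, replacing the hydroxyl with bromide.)

PhCH₂–Br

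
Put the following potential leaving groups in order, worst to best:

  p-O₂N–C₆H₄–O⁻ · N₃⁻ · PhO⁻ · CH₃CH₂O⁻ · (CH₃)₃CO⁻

Leaving-group ability tracks the stability of the departed species; conjugate-acid pKₐ is the usual yardstick (lower pKₐ → better LG).
N₃⁻: pKₐ(HN₃) ≈ 4.7 — linear, resonance-stabilised
p-O₂N–C₆H₄–O⁻: pKₐ(p-nitrophenol) ≈ 7.2
PhO⁻: pKₐ(C₆H₅OH (phenol)) ≈ 10 — resonance into the ring helps, but still a poor LG
CH₃CH₂O⁻: pKₐ(CH₃CH₂OH) ≈ 16
(CH₃)₃CO⁻: pKₐ(t-BuOH) ≈ 18 — bulky, strongly basic alkoxide
Reversing gives the worst-to-best order requested.

(CH₃)₃CO⁻ < CH₃CH₂O⁻ < PhO⁻ < p-O₂N–C₆H₄–O⁻ < N₃⁻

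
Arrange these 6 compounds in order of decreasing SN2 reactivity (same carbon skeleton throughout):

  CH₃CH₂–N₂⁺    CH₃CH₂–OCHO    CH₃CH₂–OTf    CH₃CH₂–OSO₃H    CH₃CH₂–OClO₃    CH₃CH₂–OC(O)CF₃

CH₃CH₂–N₂⁺ > CH₃CH₂–OTf > CH₃CH₂–OClO₃ > CH₃CH₂–OSO₃H > CH₃CH₂–OC(O)CF₃ > CH₃CH₂–OCHO

Identical carbon frameworks mean the comparison reduces to leaving-group quality.
The more stable X⁻ (or X) is on its own — i.e. the weaker a base it is — the better a leaving group it makes.
CH₃CH₂–N₂⁺ loses N₂: no meaningful conjugate acid; N₂ departs as an exceptionally stable neutral molecule
CH₃CH₂–OTf loses OTf⁻: pKₐ(CF₃SO₃H (triflic acid)) ≈ -14
CH₃CH₂–OClO₃ loses ClO₄⁻: pKₐ(HClO₄) ≈ -10
CH₃CH₂–OSO₃H loses HSO₄⁻: pKₐ(H₂SO₄) ≈ -3
CH₃CH₂–OC(O)CF₃ loses CF₃COO⁻: pKₐ(CF₃COOH) ≈ 0.2
CH₃CH₂–OCHO loses HCOO⁻: pKₐ(HCOOH) ≈ 3.8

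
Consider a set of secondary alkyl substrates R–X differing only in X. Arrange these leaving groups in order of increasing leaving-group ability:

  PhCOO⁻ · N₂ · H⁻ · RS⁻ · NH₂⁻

NH₂⁻ < H⁻ < RS⁻ < PhCOO⁻ < N₂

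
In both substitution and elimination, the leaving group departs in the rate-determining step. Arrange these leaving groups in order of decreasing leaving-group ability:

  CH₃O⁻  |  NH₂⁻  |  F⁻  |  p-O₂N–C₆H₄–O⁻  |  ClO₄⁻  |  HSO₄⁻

A good leaving group is a weak base: the lower the pKₐ of its conjugate acid, the more readily it departs.
ClO₄⁻: pKₐ(HClO₄) ≈ -10 — extremely weak base; rarely used for safety reasons
HSO₄⁻: pKₐ(H₂SO₄) ≈ -3 — conjugate base of a strong mineral acid
F⁻: pKₐ(HF) ≈ 3.2
p-O₂N–C₆H₄–O⁻: pKₐ(p-nitrophenol) ≈ 7.2
CH₃O⁻: pKₐ(CH₃OH) ≈ 15.5 — strong base; alkoxides do not leave unassisted
NH₂⁻: pKₐ(NH₃) ≈ 38

ClO₄⁻ > HSO₄⁻ > F⁻ > p-O₂N–C₆H₄–O⁻ > CH₃O⁻ > NH₂⁻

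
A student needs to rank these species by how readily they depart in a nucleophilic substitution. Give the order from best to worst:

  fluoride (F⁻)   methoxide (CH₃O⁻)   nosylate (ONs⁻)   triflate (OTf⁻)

Leaving-group ability tracks the stability of the departed species; conjugate-acid pKₐ is the usual yardstick (lower pKₐ → better LG).
triflate (OTf⁻): pKₐ(CF₃SO₃H (triflic acid)) ≈ -14
nosylate (ONs⁻): pKₐ(p-O₂NC₆H₄SO₃H) ≈ -3.5 — p-nitro group further stabilises the sulfonate
fluoride (F⁻): pKₐ(HF) ≈ 3.2 — small and strongly basic; the poor halide leaving group
methoxide (CH₃O⁻): pKₐ(CH₃OH) ≈ 15.5 — strong base; alkoxides do not leave unassisted

triflate (OTf⁻) > nosylate (ONs⁻) > fluoride (F⁻) > methoxide (CH₃O⁻)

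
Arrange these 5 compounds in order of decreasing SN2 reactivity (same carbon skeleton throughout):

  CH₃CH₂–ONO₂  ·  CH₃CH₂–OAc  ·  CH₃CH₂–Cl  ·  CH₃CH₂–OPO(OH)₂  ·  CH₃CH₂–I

Same R in every case — rank the leaving groups.
Leaving-group ability tracks the stability of the departed species; conjugate-acid pKₐ is the usual yardstick (lower pKₐ → better LG).
CH₃CH₂–I loses I⁻: pKₐ(HI) ≈ -10
CH₃CH₂–Cl loses Cl⁻: pKₐ(HCl) ≈ -7
CH₃CH₂–ONO₂ loses NO₃⁻: pKₐ(HNO₃) ≈ -1.3
CH₃CH₂–OPO(OH)₂ loses H₂PO₄⁻: pKₐ(H₃PO₄) ≈ 2.1
CH₃CH₂–OAc loses AcO⁻: pKₐ(CH₃COOH) ≈ 4.8

CH₃CH₂–I > CH₃CH₂–Cl > CH₃CH₂–ONO₂ > CH₃CH₂–OPO(OH)₂ > CH₃CH₂–OAc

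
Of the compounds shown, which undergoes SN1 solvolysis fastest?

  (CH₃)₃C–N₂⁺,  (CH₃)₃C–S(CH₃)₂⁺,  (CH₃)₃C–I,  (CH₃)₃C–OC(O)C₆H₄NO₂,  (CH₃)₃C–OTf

With the same alkyl group throughout, only the leaving group differentiates the rates.
Rank by basicity of the departing species: weakest base leaves most easily.
(CH₃)₃C–N₂⁺ loses N₂: no meaningful conjugate acid; N₂ departs as an exceptionally stable neutral molecule
(CH₃)₃C–OTf loses OTf⁻: pKₐ(CF₃SO₃H (triflic acid)) ≈ -14
(CH₃)₃C–I loses I⁻: pKₐ(HI) ≈ -10
(CH₃)₃C–S(CH₃)₂⁺ loses SR'₂: pKₐ(R'₂SH⁺) ≈ -7
(CH₃)₃C–OC(O)C₆H₄NO₂ loses p-O₂N–C₆H₄–COO⁻: pKₐ(p-nitrobenzoic acid) ≈ 3.4

(CH₃)₃C–N₂⁺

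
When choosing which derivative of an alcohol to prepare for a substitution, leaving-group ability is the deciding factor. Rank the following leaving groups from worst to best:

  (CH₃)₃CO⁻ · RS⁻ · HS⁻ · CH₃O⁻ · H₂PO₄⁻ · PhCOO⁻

(CH₃)₃CO⁻ < CH₃O⁻ < RS⁻ < HS⁻ < PhCOO⁻ < H₂PO₄⁻

Rank by basicity of the departing species: weakest base leaves most easily.
H₂PO₄⁻: pKₐ(H₃PO₄) ≈ 2.1
PhCOO⁻: pKₐ(C₆H₅COOH) ≈ 4.2
HS⁻: pKₐ(H₂S) ≈ 7
RS⁻: pKₐ(RSH (a thiol)) ≈ 10.5
CH₃O⁻: pKₐ(CH₃OH) ≈ 15.5
(CH₃)₃CO⁻: pKₐ(t-BuOH) ≈ 18
Listed from poorest to best leaving group as asked.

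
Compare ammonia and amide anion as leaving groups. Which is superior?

ammonia

ammonia is the better leaving group.
pKₐ(NH₄⁺) ≈ 9.2 versus pKₐ(NH₃) ≈ 38: ammonia is the much weaker base.
Neutral but moderately basic; leaves from R–NH₃⁺.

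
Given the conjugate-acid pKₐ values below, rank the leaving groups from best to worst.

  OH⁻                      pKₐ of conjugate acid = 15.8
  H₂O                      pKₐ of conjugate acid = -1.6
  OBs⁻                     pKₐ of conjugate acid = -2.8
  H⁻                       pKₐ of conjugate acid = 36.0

OBs⁻ > H₂O > OH⁻ > H⁻

Lower conjugate-acid pKₐ ⇒ weaker base ⇒ better leaving group.
Sorting by the given values: OBs⁻ (-2.8), H₂O (-1.6), OH⁻ (15.8), H⁻ (36.0).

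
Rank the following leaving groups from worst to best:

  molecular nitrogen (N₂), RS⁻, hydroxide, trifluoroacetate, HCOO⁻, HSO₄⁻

hydroxide < RS⁻ < HCOO⁻ < trifluoroacetate < HSO₄⁻ < molecular nitrogen (N₂)

molecular nitrogen (N₂): no meaningful conjugate acid; N₂ departs as an exceptionally stable neutral molecule
HSO₄⁻: pKₐ(H₂SO₄) ≈ -3 — conjugate base of a strong mineral acid
trifluoroacetate: pKₐ(CF₃COOH) ≈ 0.2 — strongly electron-withdrawing CF₃ stabilises the carboxylate
HCOO⁻: pKₐ(HCOOH) ≈ 3.8
RS⁻: pKₐ(RSH (a thiol)) ≈ 10.5
hydroxide: pKₐ(H₂O) ≈ 15.7 — strong base; essentially never leaves without prior activation
Listed from poorest to best leaving group as asked.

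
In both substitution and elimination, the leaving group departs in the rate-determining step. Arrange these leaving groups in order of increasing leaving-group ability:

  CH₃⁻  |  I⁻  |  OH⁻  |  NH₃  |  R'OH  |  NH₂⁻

A good leaving group is a weak base: the lower the pKₐ of its conjugate acid, the more readily it departs.
I⁻: pKₐ(HI) ≈ -10
R'OH: pKₐ(R'OH₂⁺) ≈ -2.4
NH₃: pKₐ(NH₄⁺) ≈ 9.2 — neutral but moderately basic; leaves from R–NH₃⁺
OH⁻: pKₐ(H₂O) ≈ 15.7
NH₂⁻: pKₐ(NH₃) ≈ 38
CH₃⁻: pKₐ(CH₄) ≈ 48 — unstabilised carbanion; the worst conceivable leaving group
Reversing gives the worst-to-best order requested.

CH₃⁻ < NH₂⁻ < OH⁻ < NH₃ < R'OH < I⁻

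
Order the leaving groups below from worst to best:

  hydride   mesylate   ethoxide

Leaving-group ability tracks the stability of the departed species; conjugate-acid pKₐ is the usual yardstick (lower pKₐ → better LG).
mesylate: pKₐ(CH₃SO₃H (MsOH)) ≈ -1.9
ethoxide: pKₐ(CH₃CH₂OH) ≈ 16
hydride: pKₐ(H₂) ≈ 36
The question asks for worst first, so the sequence is read in increasing leaving-group ability.

hydride < ethoxide < mesylate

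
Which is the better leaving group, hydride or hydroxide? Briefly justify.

hydroxide is the better leaving group.
pKₐ(H₂O) ≈ 15.7 versus pKₐ(H₂) ≈ 36: hydroxide is the much weaker base.
Strong base; essentially never leaves without prior activation.

hydroxide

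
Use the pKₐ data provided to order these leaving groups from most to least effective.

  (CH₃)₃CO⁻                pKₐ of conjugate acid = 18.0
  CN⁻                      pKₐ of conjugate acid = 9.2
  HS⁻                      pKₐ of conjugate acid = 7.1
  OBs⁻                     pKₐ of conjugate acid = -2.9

OBs⁻ > HS⁻ > CN⁻ > (CH₃)₃CO⁻

Lower conjugate-acid pKₐ ⇒ weaker base ⇒ better leaving group.
Sorting by the given values: OBs⁻ (-2.9), HS⁻ (7.1), CN⁻ (9.2), (CH₃)₃CO⁻ (18.0).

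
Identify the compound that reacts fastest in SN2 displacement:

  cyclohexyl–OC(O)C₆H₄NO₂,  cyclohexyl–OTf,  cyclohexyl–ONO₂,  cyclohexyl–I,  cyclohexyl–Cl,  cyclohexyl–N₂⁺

The skeletons are identical, so relative rate is governed entirely by leaving-group ability.
The more stable X⁻ (or X) is on its own — i.e. the weaker a base it is — the better a leaving group it makes.
cyclohexyl–N₂⁺ loses N₂: no meaningful conjugate acid; N₂ departs as an exceptionally stable neutral molecule
cyclohexyl–OTf loses OTf⁻: pKₐ(CF₃SO₃H (triflic acid)) ≈ -14
cyclohexyl–I loses I⁻: pKₐ(HI) ≈ -10
cyclohexyl–Cl loses Cl⁻: pKₐ(HCl) ≈ -7
cyclohexyl–ONO₂ loses NO₃⁻: pKₐ(HNO₃) ≈ -1.3
cyclohexyl–OC(O)C₆H₄NO₂ loses p-O₂N–C₆H₄–COO⁻: pKₐ(p-nitrobenzoic acid) ≈ 3.4

cyclohexyl–N₂⁺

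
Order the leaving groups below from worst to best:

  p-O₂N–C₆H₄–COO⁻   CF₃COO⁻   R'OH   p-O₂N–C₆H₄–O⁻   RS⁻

Leaving-group ability tracks the stability of the departed species; conjugate-acid pKₐ is the usual yardstick (lower pKₐ → better LG).
R'OH: pKₐ(R'OH₂⁺) ≈ -2.4
CF₃COO⁻: pKₐ(CF₃COOH) ≈ 0.2
p-O₂N–C₆H₄–COO⁻: pKₐ(p-nitrobenzoic acid) ≈ 3.4
p-O₂N–C₆H₄–O⁻: pKₐ(p-nitrophenol) ≈ 7.2 — nitro group delocalises the charge; the classic chromogenic LG
RS⁻: pKₐ(RSH (a thiol)) ≈ 10.5 — moderately basic; rarely leaves without activation
The question asks for worst first, so the sequence is read in increasing leaving-group ability.

RS⁻ < p-O₂N–C₆H₄–O⁻ < p-O₂N–C₆H₄–COO⁻ < CF₃COO⁻ < R'OH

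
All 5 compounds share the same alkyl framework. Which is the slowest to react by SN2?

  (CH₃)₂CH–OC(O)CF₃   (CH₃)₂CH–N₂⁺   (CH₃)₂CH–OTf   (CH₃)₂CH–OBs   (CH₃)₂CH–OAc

The skeletons are identical, so relative rate is governed entirely by leaving-group ability.
The more stable X⁻ (or X) is on its own — i.e. the weaker a base it is — the better a leaving group it makes.
(CH₃)₂CH–N₂⁺ loses N₂: no meaningful conjugate acid; N₂ departs as an exceptionally stable neutral molecule
(CH₃)₂CH–OTf loses OTf⁻: pKₐ(CF₃SO₃H (triflic acid)) ≈ -14
(CH₃)₂CH–OBs loses OBs⁻: pKₐ(p-BrC₆H₄SO₃H) ≈ -2.8
(CH₃)₂CH–OC(O)CF₃ loses CF₃COO⁻: pKₐ(CF₃COOH) ≈ 0.2
(CH₃)₂CH–OAc loses AcO⁻: pKₐ(CH₃COOH) ≈ 4.8

(CH₃)₂CH–OAc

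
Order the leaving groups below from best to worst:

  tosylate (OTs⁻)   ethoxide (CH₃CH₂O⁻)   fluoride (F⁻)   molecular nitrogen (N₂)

molecular nitrogen (N₂) > tosylate (OTs⁻) > fluoride (F⁻) > ethoxide (CH₃CH₂O⁻)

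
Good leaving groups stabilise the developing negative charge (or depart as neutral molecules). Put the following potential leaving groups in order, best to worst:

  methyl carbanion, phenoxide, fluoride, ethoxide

fluoride > phenoxide > ethoxide > methyl carbanion

A good leaving group is a weak base: the lower the pKₐ of its conjugate acid, the more readily it departs.
fluoride: pKₐ(HF) ≈ 3.2
phenoxide: pKₐ(C₆H₅OH (phenol)) ≈ 10
ethoxide: pKₐ(CH₃CH₂OH) ≈ 16
methyl carbanion: pKₐ(CH₄) ≈ 48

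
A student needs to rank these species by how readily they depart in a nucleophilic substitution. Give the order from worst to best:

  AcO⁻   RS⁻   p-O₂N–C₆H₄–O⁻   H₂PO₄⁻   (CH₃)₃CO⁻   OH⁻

(CH₃)₃CO⁻ < OH⁻ < RS⁻ < p-O₂N–C₆H₄–O⁻ < AcO⁻ < H₂PO₄⁻

A good leaving group is a weak base: the lower the pKₐ of its conjugate acid, the more readily it departs.
H₂PO₄⁻: pKₐ(H₃PO₄) ≈ 2.1
AcO⁻: pKₐ(CH₃COOH) ≈ 4.8
p-O₂N–C₆H₄–O⁻: pKₐ(p-nitrophenol) ≈ 7.2
RS⁻: pKₐ(RSH (a thiol)) ≈ 10.5
OH⁻: pKₐ(H₂O) ≈ 15.7
(CH₃)₃CO⁻: pKₐ(t-BuOH) ≈ 18
Reversing gives the worst-to-best order requested.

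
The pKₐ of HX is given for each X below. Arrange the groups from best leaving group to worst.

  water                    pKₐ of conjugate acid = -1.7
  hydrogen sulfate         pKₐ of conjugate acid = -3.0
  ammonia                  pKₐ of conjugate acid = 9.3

Lower conjugate-acid pKₐ ⇒ weaker base ⇒ better leaving group.
Sorting by the given values: hydrogen sulfate (-3.0), water (-1.7), ammonia (9.3).

hydrogen sulfate > water > ammonia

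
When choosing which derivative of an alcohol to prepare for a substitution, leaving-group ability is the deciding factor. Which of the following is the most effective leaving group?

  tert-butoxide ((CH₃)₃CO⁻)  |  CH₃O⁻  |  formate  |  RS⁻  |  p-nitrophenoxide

formate

Rank by basicity of the departing species: weakest base leaves most easily.
formate: pKₐ(HCOOH) ≈ 3.8
p-nitrophenoxide: pKₐ(p-nitrophenol) ≈ 7.2
RS⁻: pKₐ(RSH (a thiol)) ≈ 10.5
CH₃O⁻: pKₐ(CH₃OH) ≈ 15.5
tert-butoxide ((CH₃)₃CO⁻): pKₐ(t-BuOH) ≈ 18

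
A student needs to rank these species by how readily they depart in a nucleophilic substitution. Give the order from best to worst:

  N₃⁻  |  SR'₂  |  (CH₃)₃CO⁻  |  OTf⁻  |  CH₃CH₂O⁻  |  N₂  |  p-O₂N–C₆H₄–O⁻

N₂ > OTf⁻ > SR'₂ > N₃⁻ > p-O₂N–C₆H₄–O⁻ > CH₃CH₂O⁻ > (CH₃)₃CO⁻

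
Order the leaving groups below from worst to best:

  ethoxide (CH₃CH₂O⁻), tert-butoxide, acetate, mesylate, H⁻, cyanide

mesylate: pKₐ(CH₃SO₃H (MsOH)) ≈ -1.9
acetate: pKₐ(CH₃COOH) ≈ 4.8
cyanide: pKₐ(HCN) ≈ 9.2
ethoxide (CH₃CH₂O⁻): pKₐ(CH₃CH₂OH) ≈ 16
tert-butoxide: pKₐ(t-BuOH) ≈ 18
H⁻: pKₐ(H₂) ≈ 36
The question asks for worst first, so the sequence is read in increasing leaving-group ability.

H⁻ < tert-butoxide < ethoxide (CH₃CH₂O⁻) < cyanide < acetate < mesylate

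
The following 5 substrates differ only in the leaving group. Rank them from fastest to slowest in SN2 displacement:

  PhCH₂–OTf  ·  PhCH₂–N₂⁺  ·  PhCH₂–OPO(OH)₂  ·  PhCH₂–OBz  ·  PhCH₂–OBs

PhCH₂–N₂⁺ > PhCH₂–OTf > PhCH₂–OBs > PhCH₂–OPO(OH)₂ > PhCH₂–OBz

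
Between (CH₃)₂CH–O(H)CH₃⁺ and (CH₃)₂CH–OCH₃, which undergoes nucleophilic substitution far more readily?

(CH₃)₂CH–O(H)CH₃⁺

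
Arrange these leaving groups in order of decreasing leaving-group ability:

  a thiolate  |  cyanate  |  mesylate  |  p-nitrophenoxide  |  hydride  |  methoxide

mesylate > cyanate > p-nitrophenoxide > a thiolate > methoxide > hydride

A good leaving group is a weak base: the lower the pKₐ of its conjugate acid, the more readily it departs.
mesylate: pKₐ(CH₃SO₃H (MsOH)) ≈ -1.9
cyanate: pKₐ(HOCN) ≈ 3.5
p-nitrophenoxide: pKₐ(p-nitrophenol) ≈ 7.2
a thiolate: pKₐ(RSH (a thiol)) ≈ 10.5
methoxide: pKₐ(CH₃OH) ≈ 15.5
hydride: pKₐ(H₂) ≈ 36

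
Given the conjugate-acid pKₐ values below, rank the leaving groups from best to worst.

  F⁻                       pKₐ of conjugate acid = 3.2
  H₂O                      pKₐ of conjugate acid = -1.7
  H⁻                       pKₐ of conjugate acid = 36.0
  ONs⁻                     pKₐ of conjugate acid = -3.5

ONs⁻ > H₂O > F⁻ > H⁻

Lower conjugate-acid pKₐ ⇒ weaker base ⇒ better leaving group.
Sorting by the given values: ONs⁻ (-3.5), H₂O (-1.7), F⁻ (3.2), H⁻ (36.0).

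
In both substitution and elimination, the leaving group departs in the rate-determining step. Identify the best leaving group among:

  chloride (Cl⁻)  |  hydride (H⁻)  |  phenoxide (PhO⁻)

chloride (Cl⁻)

Rank by basicity of the departing species: weakest base leaves most easily.
chloride (Cl⁻): pKₐ(HCl) ≈ -7
phenoxide (PhO⁻): pKₐ(C₆H₅OH (phenol)) ≈ 10
hydride (H⁻): pKₐ(H₂) ≈ 36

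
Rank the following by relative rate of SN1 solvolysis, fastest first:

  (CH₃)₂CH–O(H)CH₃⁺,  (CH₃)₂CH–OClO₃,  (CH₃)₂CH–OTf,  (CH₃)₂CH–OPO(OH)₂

(CH₃)₂CH–OTf > (CH₃)₂CH–OClO₃ > (CH₃)₂CH–O(H)CH₃⁺ > (CH₃)₂CH–OPO(OH)₂

The skeletons are identical, so relative rate is governed entirely by leaving-group ability.
A good leaving group is a weak base: the lower the pKₐ of its conjugate acid, the more readily it departs.
(CH₃)₂CH–OTf loses OTf⁻: pKₐ(CF₃SO₃H (triflic acid)) ≈ -14
(CH₃)₂CH–OClO₃ loses ClO₄⁻: pKₐ(HClO₄) ≈ -10
(CH₃)₂CH–O(H)CH₃⁺ loses R'OH: pKₐ(R'OH₂⁺) ≈ -2.4
(CH₃)₂CH–OPO(OH)₂ loses H₂PO₄⁻: pKₐ(H₃PO₄) ≈ 2.1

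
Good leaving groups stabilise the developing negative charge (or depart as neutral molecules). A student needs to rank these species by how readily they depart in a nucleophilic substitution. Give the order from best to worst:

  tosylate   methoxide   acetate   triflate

triflate > tosylate > acetate > methoxide

triflate: pKₐ(CF₃SO₃H (triflic acid)) ≈ -14
tosylate: pKₐ(p-CH₃C₆H₄SO₃H (TsOH)) ≈ -2.8
acetate: pKₐ(CH₃COOH) ≈ 4.8
methoxide: pKₐ(CH₃OH) ≈ 15.5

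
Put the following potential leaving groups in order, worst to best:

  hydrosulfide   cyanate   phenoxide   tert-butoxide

tert-butoxide < phenoxide < hydrosulfide < cyanate

The more stable X⁻ (or X) is on its own — i.e. the weaker a base it is — the better a leaving group it makes.
cyanate: pKₐ(HOCN) ≈ 3.5 — resonance between N and O
hydrosulfide: pKₐ(H₂S) ≈ 7 — larger and more polarisable than the oxygen analogue
phenoxide: pKₐ(C₆H₅OH (phenol)) ≈ 10 — resonance into the ring helps, but still a poor LG
tert-butoxide: pKₐ(t-BuOH) ≈ 18
Reversing gives the worst-to-best order requested.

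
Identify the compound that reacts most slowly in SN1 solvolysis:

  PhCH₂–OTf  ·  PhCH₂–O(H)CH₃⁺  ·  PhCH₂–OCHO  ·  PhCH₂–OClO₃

PhCH₂–OCHO

Same R in every case — rank the leaving groups.
A good leaving group is a weak base: the lower the pKₐ of its conjugate acid, the more readily it departs.
PhCH₂–OTf loses OTf⁻: pKₐ(CF₃SO₃H (triflic acid)) ≈ -14
PhCH₂–OClO₃ loses ClO₄⁻: pKₐ(HClO₄) ≈ -10
PhCH₂–O(H)CH₃⁺ loses R'OH: pKₐ(R'OH₂⁺) ≈ -2.4
PhCH₂–OCHO loses HCOO⁻: pKₐ(HCOOH) ≈ 3.8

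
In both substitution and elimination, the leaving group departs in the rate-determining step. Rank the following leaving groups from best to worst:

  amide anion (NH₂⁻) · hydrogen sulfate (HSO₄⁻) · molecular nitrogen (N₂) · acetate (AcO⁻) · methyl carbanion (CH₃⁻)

molecular nitrogen (N₂) > hydrogen sulfate (HSO₄⁻) > acetate (AcO⁻) > amide anion (NH₂⁻) > methyl carbanion (CH₃⁻)

Rank by basicity of the departing species: weakest base leaves most easily.
molecular nitrogen (N₂): no meaningful conjugate acid; N₂ departs as an exceptionally stable neutral molecule
hydrogen sulfate (HSO₄⁻): pKₐ(H₂SO₄) ≈ -3
acetate (AcO⁻): pKₐ(CH₃COOH) ≈ 4.8
amide anion (NH₂⁻): pKₐ(NH₃) ≈ 38
methyl carbanion (CH₃⁻): pKₐ(CH₄) ≈ 48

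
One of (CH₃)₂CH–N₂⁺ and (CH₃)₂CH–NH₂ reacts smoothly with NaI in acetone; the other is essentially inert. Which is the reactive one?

From (CH₃)₂CH–NH₂ the departing group would be NH₂⁻ (pKₐ(NH₃) ≈ 38). Extremely strong base; never a leaving group.
From (CH₃)₂CH–N₂⁺ the leaving group is N₂ (no meaningful conjugate acid; N₂ departs as an exceptionally stable neutral molecule).
(In practice (CH₃)₂CH–N₂⁺ is made from (CH₃)₂CH–NH₂ by diazotisation (NaNO₂ / HCl, 0 °C), generating a diazonium salt that expels N₂.)

(CH₃)₂CH–N₂⁺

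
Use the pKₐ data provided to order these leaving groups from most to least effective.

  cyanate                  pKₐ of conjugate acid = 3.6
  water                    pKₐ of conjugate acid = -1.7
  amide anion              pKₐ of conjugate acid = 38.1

Lower conjugate-acid pKₐ ⇒ weaker base ⇒ better leaving group.
Sorting by the given values: water (-1.7), cyanate (3.6), amide anion (38.1).

water > cyanate > amide anion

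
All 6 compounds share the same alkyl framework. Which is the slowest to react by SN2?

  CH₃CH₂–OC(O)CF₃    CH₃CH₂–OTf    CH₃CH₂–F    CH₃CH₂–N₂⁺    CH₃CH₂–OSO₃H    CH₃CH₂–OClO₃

With the same alkyl group throughout, only the leaving group differentiates the rates.
Rank by basicity of the departing species: weakest base leaves most easily.
CH₃CH₂–N₂⁺ loses N₂: no meaningful conjugate acid; N₂ departs as an exceptionally stable neutral molecule
CH₃CH₂–OTf loses OTf⁻: pKₐ(CF₃SO₃H (triflic acid)) ≈ -14
CH₃CH₂–OClO₃ loses ClO₄⁻: pKₐ(HClO₄) ≈ -10
CH₃CH₂–OSO₃H loses HSO₄⁻: pKₐ(H₂SO₄) ≈ -3
CH₃CH₂–OC(O)CF₃ loses CF₃COO⁻: pKₐ(CF₃COOH) ≈ 0.2
CH₃CH₂–F loses F⁻: pKₐ(HF) ≈ 3.2

CH₃CH₂–F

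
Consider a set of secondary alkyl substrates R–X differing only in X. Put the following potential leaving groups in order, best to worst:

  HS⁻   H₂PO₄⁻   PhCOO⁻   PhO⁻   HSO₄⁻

HSO₄⁻ > H₂PO₄⁻ > PhCOO⁻ > HS⁻ > PhO⁻

Leaving-group ability tracks the stability of the departed species; conjugate-acid pKₐ is the usual yardstick (lower pKₐ → better LG).
HSO₄⁻: pKₐ(H₂SO₄) ≈ -3
H₂PO₄⁻: pKₐ(H₃PO₄) ≈ 2.1 — moderate base; biological leaving group after further activation
PhCOO⁻: pKₐ(C₆H₅COOH) ≈ 4.2 — aryl carboxylate
HS⁻: pKₐ(H₂S) ≈ 7
PhO⁻: pKₐ(C₆H₅OH (phenol)) ≈ 10 — resonance into the ring helps, but still a poor LG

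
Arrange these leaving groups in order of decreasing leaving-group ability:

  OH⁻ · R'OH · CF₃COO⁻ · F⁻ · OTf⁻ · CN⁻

OTf⁻ > R'OH > CF₃COO⁻ > F⁻ > CN⁻ > OH⁻

Leaving-group ability tracks the stability of the departed species; conjugate-acid pKₐ is the usual yardstick (lower pKₐ → better LG).
OTf⁻: pKₐ(CF₃SO₃H (triflic acid)) ≈ -14
R'OH: pKₐ(R'OH₂⁺) ≈ -2.4 — neutral; leaves from a protonated ether (an oxonium ion, R–O(H)R'⁺)
CF₃COO⁻: pKₐ(CF₃COOH) ≈ 0.2 — strongly electron-withdrawing CF₃ stabilises the carboxylate
F⁻: pKₐ(HF) ≈ 3.2
CN⁻: pKₐ(HCN) ≈ 9.2 — sp carbon stabilises the charge somewhat, but still a poor LG
OH⁻: pKₐ(H₂O) ≈ 15.7 — strong base; essentially never leaves without prior activation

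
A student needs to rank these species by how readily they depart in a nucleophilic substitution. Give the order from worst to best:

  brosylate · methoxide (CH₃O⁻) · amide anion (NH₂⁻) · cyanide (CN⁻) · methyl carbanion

Leaving-group ability tracks the stability of the departed species; conjugate-acid pKₐ is the usual yardstick (lower pKₐ → better LG).
brosylate: pKₐ(p-BrC₆H₄SO₃H) ≈ -2.8
cyanide (CN⁻): pKₐ(HCN) ≈ 9.2
methoxide (CH₃O⁻): pKₐ(CH₃OH) ≈ 15.5
amide anion (NH₂⁻): pKₐ(NH₃) ≈ 38
methyl carbanion: pKₐ(CH₄) ≈ 48
Reversing gives the worst-to-best order requested.

methyl carbanion < amide anion (NH₂⁻) < methoxide (CH₃O⁻) < cyanide (CN⁻) < brosylate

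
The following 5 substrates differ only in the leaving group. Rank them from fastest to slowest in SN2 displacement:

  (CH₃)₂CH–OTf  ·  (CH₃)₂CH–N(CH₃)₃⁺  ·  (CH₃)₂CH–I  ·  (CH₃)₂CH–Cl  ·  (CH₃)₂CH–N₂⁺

(CH₃)₂CH–N₂⁺ > (CH₃)₂CH–OTf > (CH₃)₂CH–I > (CH₃)₂CH–Cl > (CH₃)₂CH–N(CH₃)₃⁺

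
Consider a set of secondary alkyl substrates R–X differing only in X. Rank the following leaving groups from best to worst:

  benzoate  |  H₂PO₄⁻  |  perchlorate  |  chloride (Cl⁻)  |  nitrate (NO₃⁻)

perchlorate > chloride (Cl⁻) > nitrate (NO₃⁻) > H₂PO₄⁻ > benzoate

The more stable X⁻ (or X) is on its own — i.e. the weaker a base it is — the better a leaving group it makes.
perchlorate: pKₐ(HClO₄) ≈ -10
chloride (Cl⁻): pKₐ(HCl) ≈ -7
nitrate (NO₃⁻): pKₐ(HNO₃) ≈ -1.3
H₂PO₄⁻: pKₐ(H₃PO₄) ≈ 2.1
benzoate: pKₐ(C₆H₅COOH) ≈ 4.2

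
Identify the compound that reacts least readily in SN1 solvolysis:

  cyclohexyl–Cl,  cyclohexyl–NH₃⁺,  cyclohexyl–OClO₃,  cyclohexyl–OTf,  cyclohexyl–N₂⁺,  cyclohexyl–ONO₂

cyclohexyl–NH₃⁺

The skeletons are identical, so relative rate is governed entirely by leaving-group ability.
Leaving-group ability tracks the stability of the departed species; conjugate-acid pKₐ is the usual yardstick (lower pKₐ → better LG).
cyclohexyl–N₂⁺ loses N₂: no meaningful conjugate acid; N₂ departs as an exceptionally stable neutral molecule
cyclohexyl–OTf loses OTf⁻: pKₐ(CF₃SO₃H (triflic acid)) ≈ -14
cyclohexyl–OClO₃ loses ClO₄⁻: pKₐ(HClO₄) ≈ -10
cyclohexyl–Cl loses Cl⁻: pKₐ(HCl) ≈ -7
cyclohexyl–ONO₂ loses NO₃⁻: pKₐ(HNO₃) ≈ -1.3
cyclohexyl–NH₃⁺ loses NH₃: pKₐ(NH₄⁺) ≈ 9.2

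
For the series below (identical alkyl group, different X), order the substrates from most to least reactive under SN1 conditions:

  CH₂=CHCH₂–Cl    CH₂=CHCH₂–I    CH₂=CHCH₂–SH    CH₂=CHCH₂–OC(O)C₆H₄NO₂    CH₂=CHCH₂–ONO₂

With the same alkyl group throughout, only the leaving group differentiates the rates.
Leaving-group ability tracks the stability of the departed species; conjugate-acid pKₐ is the usual yardstick (lower pKₐ → better LG).
CH₂=CHCH₂–I loses I⁻: pKₐ(HI) ≈ -10
CH₂=CHCH₂–Cl loses Cl⁻: pKₐ(HCl) ≈ -7
CH₂=CHCH₂–ONO₂ loses NO₃⁻: pKₐ(HNO₃) ≈ -1.3
CH₂=CHCH₂–OC(O)C₆H₄NO₂ loses p-O₂N–C₆H₄–COO⁻: pKₐ(p-nitrobenzoic acid) ≈ 3.4
CH₂=CHCH₂–SH loses HS⁻: pKₐ(H₂S) ≈ 7

CH₂=CHCH₂–I > CH₂=CHCH₂–Cl > CH₂=CHCH₂–ONO₂ > CH₂=CHCH₂–OC(O)C₆H₄NO₂ > CH₂=CHCH₂–SH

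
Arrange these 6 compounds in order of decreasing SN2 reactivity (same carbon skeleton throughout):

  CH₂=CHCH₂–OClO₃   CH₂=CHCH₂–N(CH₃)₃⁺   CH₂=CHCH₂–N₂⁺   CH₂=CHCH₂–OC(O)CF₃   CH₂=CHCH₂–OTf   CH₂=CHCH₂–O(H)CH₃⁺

Identical carbon frameworks mean the comparison reduces to leaving-group quality.
Rank by basicity of the departing species: weakest base leaves most easily.
CH₂=CHCH₂–N₂⁺ loses N₂: no meaningful conjugate acid; N₂ departs as an exceptionally stable neutral molecule
CH₂=CHCH₂–OTf loses OTf⁻: pKₐ(CF₃SO₃H (triflic acid)) ≈ -14
CH₂=CHCH₂–OClO₃ loses ClO₄⁻: pKₐ(HClO₄) ≈ -10
CH₂=CHCH₂–O(H)CH₃⁺ loses R'OH: pKₐ(R'OH₂⁺) ≈ -2.4
CH₂=CHCH₂–OC(O)CF₃ loses CF₃COO⁻: pKₐ(CF₃COOH) ≈ 0.2
CH₂=CHCH₂–N(CH₃)₃⁺ loses NR'₃: pKₐ(R'₃NH⁺) ≈ 10.7

CH₂=CHCH₂–N₂⁺ > CH₂=CHCH₂–OTf > CH₂=CHCH₂–OClO₃ > CH₂=CHCH₂–O(H)CH₃⁺ > CH₂=CHCH₂–OC(O)CF₃ > CH₂=CHCH₂–N(CH₃)₃⁺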